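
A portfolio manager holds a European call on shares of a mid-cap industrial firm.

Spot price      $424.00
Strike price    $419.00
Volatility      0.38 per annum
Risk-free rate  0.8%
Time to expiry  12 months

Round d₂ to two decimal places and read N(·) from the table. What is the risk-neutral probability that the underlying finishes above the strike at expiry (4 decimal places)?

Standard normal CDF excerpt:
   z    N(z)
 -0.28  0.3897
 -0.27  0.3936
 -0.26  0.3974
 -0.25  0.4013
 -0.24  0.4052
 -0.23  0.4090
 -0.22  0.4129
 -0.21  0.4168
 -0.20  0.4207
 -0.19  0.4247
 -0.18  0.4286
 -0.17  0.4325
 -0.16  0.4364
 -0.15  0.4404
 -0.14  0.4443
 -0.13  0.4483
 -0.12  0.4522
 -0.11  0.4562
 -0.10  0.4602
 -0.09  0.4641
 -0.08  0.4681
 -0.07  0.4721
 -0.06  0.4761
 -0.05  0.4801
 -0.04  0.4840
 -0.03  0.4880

0.4443

T = 1;  σ√T = 0.3800
ln(S/K) + (r + σ²/2)T = ln(424/419) + (0.008 + 0.38²/2)·1 = 0.0119 + 0.0802 = 0.0921
d₁ = 0.0921 / 0.3800 = 0.2423 ≈ 0.24
d₂ = d₁ − σ√T = 0.2423 − 0.3800 = -0.1377 ≈ -0.14
Pr(exercise) under Q = N(d₂) = 0.4443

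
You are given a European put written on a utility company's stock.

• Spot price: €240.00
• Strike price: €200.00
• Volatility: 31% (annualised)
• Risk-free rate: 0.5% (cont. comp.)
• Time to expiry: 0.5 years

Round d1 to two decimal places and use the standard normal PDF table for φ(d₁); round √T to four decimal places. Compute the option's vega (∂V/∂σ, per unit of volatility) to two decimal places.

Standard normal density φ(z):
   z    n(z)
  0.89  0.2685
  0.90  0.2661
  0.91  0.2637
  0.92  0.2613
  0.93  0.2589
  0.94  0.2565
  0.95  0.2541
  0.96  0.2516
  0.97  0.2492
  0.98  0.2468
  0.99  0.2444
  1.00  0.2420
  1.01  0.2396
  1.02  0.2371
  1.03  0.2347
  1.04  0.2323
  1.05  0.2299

σ√T = 0.31·√0.5 = 0.2192
ln(S/K) + (r + σ²/2)T = ln(240/200) + (0.005 + 0.31²/2)·0.5 = 0.1823 + 0.0265 = 0.2088
d₁ = 0.2088 / 0.2192 = 0.9528 which rounds to 0.95
√T = √0.5 = 0.7071
φ(d₁) = φ(0.95) = 0.2541
vega = S·φ(d₁)·√T = 240·0.2541·0.7071 = 43.1218
(The call has the same vega.)

43.12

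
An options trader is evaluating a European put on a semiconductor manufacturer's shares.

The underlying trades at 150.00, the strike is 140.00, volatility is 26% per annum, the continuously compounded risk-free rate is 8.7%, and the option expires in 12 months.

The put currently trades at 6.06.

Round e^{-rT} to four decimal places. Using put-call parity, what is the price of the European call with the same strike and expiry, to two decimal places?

e^(−rT) = e^(−0.087·1) = 0.9167
Put-call parity: C − P = S − K·e^(−rT) = 150 − 140·0.9167 = 150 − 128.3380 = 21.6620
C = P + (C − P) = 6.06 + (21.6620) = 27.7220

27.72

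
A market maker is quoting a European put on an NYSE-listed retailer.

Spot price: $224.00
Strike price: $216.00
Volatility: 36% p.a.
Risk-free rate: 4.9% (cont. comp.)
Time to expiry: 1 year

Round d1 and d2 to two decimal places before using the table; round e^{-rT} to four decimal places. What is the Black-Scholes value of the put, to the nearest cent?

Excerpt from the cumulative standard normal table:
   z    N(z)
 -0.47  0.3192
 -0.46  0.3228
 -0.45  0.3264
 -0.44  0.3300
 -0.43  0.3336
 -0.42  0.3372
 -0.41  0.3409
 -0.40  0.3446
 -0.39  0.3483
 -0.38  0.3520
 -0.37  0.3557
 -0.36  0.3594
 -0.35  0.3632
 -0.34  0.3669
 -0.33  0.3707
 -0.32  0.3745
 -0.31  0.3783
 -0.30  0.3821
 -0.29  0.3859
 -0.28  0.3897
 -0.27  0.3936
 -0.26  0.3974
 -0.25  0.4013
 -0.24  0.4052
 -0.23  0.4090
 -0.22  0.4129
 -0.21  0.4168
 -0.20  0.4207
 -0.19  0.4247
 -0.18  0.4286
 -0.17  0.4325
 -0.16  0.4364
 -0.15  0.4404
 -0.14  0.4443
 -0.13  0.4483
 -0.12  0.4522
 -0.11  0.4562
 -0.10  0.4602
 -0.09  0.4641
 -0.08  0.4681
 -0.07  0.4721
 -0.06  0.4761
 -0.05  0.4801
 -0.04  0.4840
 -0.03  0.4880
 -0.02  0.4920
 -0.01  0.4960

$22.39

σ√T = 0.36·√1 = 0.3600
d₁ = [ln(224/216) + (0.049 + 0.36²/2)·1] / 0.3600 = [0.0364 + 0.1138] / 0.3600 = 0.4171 ⇒ 0.42
d₂ = d₁ − σ√T = 0.4171 − 0.3600 = 0.0571 ⇒ 0.06
exp(−rT) = exp(−0.049·1) = 0.9522
N(−d₂) = N(-0.06) = 0.4761;  N(−d₁) = N(-0.42) = 0.3372
P = 216·0.9522·0.4761 − 224·0.3372 = 97.9220 − 75.5328 = 22.3892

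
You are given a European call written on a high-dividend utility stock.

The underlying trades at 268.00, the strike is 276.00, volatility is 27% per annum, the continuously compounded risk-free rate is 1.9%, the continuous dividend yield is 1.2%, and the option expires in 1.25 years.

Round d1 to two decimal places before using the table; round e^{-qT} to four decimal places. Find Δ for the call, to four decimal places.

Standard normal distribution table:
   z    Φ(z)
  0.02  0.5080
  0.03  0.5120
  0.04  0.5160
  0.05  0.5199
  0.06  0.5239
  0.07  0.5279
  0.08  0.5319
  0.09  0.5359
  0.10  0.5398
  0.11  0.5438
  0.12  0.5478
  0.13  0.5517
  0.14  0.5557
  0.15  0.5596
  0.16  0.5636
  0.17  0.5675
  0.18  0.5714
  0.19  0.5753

σ√T = 0.27·√1.25 = 0.3019
d₁ = [ln(268/276) + (0.019 − 0.012 + 0.27²/2)·1.25] / 0.3019 = [-0.0294 + 0.0543] / 0.3019 = 0.0825 which rounds to 0.08
N(d₁) = N(0.08) = 0.5319
Δ_call = exp(−qT)·N(d₁) = 0.9851·0.5319 = 0.5240

0.5240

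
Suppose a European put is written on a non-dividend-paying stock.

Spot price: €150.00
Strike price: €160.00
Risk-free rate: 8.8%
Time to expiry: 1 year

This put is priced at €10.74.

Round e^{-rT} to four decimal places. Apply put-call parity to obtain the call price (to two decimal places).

exp(−rT) = exp(−0.088·1) = 0.9158
Put-call parity: C − P = S − K·e^(−rT) = 150 − 160·0.9158 = 150 − 146.5280 = 3.4720
C = P + (C − P) = 10.74 + (3.4720) = 14.2120

€14.21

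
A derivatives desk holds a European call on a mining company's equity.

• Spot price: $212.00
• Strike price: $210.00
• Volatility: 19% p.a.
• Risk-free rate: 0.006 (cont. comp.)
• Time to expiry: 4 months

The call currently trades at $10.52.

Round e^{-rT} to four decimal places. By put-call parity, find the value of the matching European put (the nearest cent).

$8.10

exp(−rT) = exp(−0.006·0.3333) = 0.9980
Put-call parity: C − P = S − K·e^(−rT) = 212 − 210·0.9980 = 212 − 209.5800 = 2.4200
P = C − (C − P) = 10.52 − (2.4200) = 8.1000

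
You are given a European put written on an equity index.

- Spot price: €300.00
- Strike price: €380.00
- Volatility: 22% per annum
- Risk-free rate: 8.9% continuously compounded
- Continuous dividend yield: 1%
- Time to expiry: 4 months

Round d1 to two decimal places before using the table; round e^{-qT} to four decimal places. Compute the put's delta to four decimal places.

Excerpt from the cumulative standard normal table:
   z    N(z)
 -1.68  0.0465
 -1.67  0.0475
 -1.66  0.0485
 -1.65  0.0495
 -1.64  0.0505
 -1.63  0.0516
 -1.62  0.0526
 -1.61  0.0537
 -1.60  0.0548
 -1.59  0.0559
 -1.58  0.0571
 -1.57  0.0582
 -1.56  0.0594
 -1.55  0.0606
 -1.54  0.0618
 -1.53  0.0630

T = 0.3333;  σ√T = 0.1270
d₁ = [ln(300/380) + (0.089 − 0.01 + 0.22²/2)·0.3333] / 0.1270 = [-0.2364 + 0.0344] / 0.1270 = -1.5902 ≈ -1.59
N(d₁) = N(-1.59) = 0.0559
Δ_put = exp(−qT)·(N(d₁) − 1) = 0.9967·(0.0559 − 1) = -0.9410

-0.9410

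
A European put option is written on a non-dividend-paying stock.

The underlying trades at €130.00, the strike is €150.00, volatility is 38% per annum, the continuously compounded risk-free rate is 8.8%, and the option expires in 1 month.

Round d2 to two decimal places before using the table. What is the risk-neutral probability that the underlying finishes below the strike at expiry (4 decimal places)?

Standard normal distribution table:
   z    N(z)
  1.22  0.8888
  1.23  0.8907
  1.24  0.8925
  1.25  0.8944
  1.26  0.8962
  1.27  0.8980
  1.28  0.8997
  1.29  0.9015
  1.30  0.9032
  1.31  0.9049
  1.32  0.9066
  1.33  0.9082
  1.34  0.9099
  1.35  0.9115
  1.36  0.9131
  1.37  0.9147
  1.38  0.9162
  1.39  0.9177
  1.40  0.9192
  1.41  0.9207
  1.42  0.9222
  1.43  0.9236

σ√T = 0.38·√0.08333 = 0.1097
d₁ = [ln(130/150) + (0.088 + 0.38²/2)·0.08333] / 0.1097 = [-0.1431 + 0.0134] / 0.1097 = -1.1828 → -1.18
d₂ = d₁ − σ√T = -1.1828 − 0.1097 = -1.2925 → -1.29
Risk-neutral Pr[S_T < K] = N(−d₂) = N(1.29) = 0.9015

0.9015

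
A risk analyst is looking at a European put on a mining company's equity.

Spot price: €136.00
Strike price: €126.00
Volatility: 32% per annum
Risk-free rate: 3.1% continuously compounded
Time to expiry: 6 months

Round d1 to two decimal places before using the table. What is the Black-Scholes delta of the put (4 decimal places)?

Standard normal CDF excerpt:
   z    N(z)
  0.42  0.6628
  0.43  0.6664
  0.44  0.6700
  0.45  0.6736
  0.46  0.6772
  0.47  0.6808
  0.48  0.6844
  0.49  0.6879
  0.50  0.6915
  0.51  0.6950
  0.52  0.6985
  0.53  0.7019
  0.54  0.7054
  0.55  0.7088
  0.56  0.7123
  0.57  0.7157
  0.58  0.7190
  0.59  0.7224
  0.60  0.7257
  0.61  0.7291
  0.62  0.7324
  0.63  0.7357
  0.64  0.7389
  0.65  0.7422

σ√T = 0.32·√0.5 = 0.2263
d₁ = [ln(136/126) + (0.031 + ½·0.32²)·0.5] / (σ√T) = (0.0764 + 0.0411) / 0.2263 = 0.5192 ⇒ 0.52
N(d₁) = N(0.52) = 0.6985
Δ_put = N(d₁) − 1 = 0.6985 − 1 = -0.3015

-0.3015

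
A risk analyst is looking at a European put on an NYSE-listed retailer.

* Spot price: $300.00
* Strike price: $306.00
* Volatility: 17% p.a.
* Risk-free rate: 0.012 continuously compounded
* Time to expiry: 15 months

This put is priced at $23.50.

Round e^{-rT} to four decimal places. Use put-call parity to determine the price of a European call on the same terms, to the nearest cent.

exp(−rT) = exp(−0.012·1.25) = 0.9851
Put-call parity: C − P = S − K·e^(−rT) = 300 − 306·0.9851 = 300 − 301.4406 = -1.4406
C = P + (C − P) = 23.50 + (-1.4406) = 22.0594

$22.06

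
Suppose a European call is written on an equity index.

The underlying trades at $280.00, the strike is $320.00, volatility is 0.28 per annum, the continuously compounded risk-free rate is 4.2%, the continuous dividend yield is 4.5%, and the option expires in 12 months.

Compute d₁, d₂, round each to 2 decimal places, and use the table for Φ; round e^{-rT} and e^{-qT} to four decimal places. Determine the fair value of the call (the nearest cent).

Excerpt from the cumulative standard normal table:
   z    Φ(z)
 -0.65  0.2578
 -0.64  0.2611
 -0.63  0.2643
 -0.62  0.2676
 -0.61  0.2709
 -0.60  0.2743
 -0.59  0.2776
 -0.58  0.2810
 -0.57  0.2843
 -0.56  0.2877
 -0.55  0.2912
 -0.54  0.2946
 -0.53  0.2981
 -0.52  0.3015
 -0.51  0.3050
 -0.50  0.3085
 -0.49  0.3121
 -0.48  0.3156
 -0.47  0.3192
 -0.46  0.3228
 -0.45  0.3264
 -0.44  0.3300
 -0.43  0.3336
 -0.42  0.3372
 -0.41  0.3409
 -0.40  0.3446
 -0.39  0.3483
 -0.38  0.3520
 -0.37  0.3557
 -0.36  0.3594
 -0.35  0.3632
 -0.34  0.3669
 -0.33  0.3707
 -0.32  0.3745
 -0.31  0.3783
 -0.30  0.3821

$16.12

σ√T = 0.28·√1 = 0.2800
ln(S/K) + (r − q + σ²/2)T = ln(280/320) + (0.042 − 0.045 + 0.28²/2)·1 = -0.1335 + 0.0362 = -0.0973
d₁ = -0.0973 / 0.2800 = -0.3476 ⇒ -0.35
d₂ = d₁ − σ√T = -0.3476 − 0.2800 = -0.6276 ⇒ -0.63
exp(−qT) = exp(−0.045·1) = 0.9560;  exp(−rT) = exp(−0.042·1) = 0.9589
N(d₁) = N(-0.35) = 0.3632;  N(d₂) = N(-0.63) = 0.2643
C = 280·0.9560·0.3632 − 320·0.9589·0.2643 = 97.2214 − 81.0999 = 16.1214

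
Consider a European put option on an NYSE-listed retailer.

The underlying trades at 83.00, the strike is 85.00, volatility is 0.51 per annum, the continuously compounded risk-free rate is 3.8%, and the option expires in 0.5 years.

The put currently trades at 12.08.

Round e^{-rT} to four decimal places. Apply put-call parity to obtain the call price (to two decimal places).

e^(−rT) = e^(−0.038·0.5) = 0.9812
Put-call parity: C − P = S − K·e^(−rT) = 83 − 85·0.9812 = 83 − 83.4020 = -0.4020
C = P + (C − P) = 12.08 + (-0.4020) = 11.6780

11.68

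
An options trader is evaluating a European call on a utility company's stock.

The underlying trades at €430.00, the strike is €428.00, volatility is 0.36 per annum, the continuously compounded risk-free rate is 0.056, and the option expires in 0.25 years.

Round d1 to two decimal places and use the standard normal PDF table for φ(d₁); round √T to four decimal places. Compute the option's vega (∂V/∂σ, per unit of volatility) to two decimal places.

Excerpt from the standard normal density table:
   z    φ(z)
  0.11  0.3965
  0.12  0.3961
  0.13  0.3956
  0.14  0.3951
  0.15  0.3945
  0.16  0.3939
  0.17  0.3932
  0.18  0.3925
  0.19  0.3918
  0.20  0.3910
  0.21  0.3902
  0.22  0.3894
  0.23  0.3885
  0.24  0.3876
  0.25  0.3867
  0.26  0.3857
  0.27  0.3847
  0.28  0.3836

T = 0.25;  σ√T = 0.1800
ln(S/K) + (r + σ²/2)T = ln(430/428) + (0.056 + 0.36²/2)·0.25 = 0.0047 + 0.0302 = 0.0349
d₁ = 0.0349 / 0.1800 = 0.1937 ≈ 0.19
√T = √0.25 = 0.5000
φ(d₁) = φ(0.19) = 0.3918
vega = S·φ(d₁)·√T = 430·0.3918·0.5000 = 84.2370
(The put has the same vega.)

84.24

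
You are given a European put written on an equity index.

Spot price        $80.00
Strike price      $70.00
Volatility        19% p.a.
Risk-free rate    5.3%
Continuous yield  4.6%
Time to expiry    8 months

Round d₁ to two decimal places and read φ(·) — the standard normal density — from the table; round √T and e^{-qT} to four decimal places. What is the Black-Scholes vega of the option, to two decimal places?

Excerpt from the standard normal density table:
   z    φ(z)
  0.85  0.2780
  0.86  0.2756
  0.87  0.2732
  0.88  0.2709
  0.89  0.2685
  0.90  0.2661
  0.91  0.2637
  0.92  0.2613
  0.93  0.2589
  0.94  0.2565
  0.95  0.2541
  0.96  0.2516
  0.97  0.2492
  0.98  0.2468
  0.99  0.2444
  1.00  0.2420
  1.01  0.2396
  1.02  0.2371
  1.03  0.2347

σ√T = 0.19 × 0.8165 = 0.1551
d₁ = [ln(80/70) + (0.053 − 0.046 + 0.19²/2)·0.6667] / 0.1551 = [0.1335 + 0.0167] / 0.1551 = 0.9684 which rounds to 0.97
√T = √0.6667 = 0.8165
φ(d₁) = φ(0.97) = 0.2492
exp(−qT) = exp(−0.046·0.6667) = 0.9698
vega = S·exp(−qT)·φ(d₁)·√T = 80·0.9698·0.2492·0.8165 = 15.7862

15.79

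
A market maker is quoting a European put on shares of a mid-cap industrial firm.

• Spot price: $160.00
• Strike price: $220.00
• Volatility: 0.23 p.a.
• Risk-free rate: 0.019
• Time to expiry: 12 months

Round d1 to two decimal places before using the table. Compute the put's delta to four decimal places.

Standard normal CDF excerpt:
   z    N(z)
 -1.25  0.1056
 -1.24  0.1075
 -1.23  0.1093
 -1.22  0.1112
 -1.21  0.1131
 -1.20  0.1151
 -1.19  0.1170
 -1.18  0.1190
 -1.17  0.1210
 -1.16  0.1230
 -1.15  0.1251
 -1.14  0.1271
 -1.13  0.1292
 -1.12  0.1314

-0.8830

σ√T = 0.23 × 1.0000 = 0.2300
d₁ = [ln(160/220) + (0.019 + 0.23²/2)·1] / 0.2300 = [-0.3185 + 0.0455] / 0.2300 = -1.1870 which rounds to -1.19
N(d₁) = N(-1.19) = 0.1170
Δ_put = N(d₁) − 1 = 0.1170 − 1 = -0.8830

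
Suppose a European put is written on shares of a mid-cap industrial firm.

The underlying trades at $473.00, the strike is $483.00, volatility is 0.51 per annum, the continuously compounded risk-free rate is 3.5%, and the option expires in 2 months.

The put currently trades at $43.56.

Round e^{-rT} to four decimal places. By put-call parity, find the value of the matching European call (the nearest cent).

e^(−rT) = e^(−0.035·0.1667) = 0.9942
Put-call parity: C − P = S − K·e^(−rT) = 473 − 483·0.9942 = 473 − 480.1986 = -7.1986
C = P + (C − P) = 43.56 + (-7.1986) = 36.3614

$36.36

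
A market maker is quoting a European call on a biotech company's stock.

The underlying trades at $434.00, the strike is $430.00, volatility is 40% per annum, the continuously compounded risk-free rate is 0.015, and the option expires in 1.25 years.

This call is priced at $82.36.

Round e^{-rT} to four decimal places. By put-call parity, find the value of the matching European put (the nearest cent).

$70.36

e^(−rT) = e^(−0.015·1.25) = 0.9814
Put-call parity: C − P = S − K·e^(−rT) = 434 − 430·0.9814 = 434 − 422.0020 = 11.9980
P = C − (C − P) = 82.36 − (11.9980) = 70.3620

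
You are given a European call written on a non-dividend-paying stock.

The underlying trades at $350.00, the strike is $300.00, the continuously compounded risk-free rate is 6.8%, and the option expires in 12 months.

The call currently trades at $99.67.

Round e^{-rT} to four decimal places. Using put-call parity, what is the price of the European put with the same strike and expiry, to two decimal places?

$29.96

e^(−rT) = e^(−0.068·1) = 0.9343
Put-call parity: C − P = S − K·e^(−rT) = 350 − 300·0.9343 = 350 − 280.2900 = 69.7100
P = C − (C − P) = 99.67 − (69.7100) = 29.9600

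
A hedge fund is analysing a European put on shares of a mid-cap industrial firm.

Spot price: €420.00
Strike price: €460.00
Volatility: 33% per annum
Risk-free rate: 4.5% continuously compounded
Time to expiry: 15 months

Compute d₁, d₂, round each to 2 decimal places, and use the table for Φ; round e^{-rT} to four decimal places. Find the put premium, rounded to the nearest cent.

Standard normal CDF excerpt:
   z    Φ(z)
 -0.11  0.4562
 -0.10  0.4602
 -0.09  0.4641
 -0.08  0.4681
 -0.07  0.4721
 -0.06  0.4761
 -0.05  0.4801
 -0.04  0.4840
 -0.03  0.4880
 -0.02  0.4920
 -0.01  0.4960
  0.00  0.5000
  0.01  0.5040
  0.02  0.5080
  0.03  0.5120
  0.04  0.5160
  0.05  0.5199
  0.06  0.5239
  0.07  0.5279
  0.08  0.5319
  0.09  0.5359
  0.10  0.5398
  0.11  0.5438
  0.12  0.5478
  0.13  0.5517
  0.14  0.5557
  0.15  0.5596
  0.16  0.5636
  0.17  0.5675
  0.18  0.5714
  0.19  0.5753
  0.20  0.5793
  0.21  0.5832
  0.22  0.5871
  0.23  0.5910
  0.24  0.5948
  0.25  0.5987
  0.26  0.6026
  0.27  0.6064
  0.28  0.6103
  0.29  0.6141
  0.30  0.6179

σ√T = 0.33·√1.25 = 0.3690
ln(S/K) + (r + σ²/2)T = ln(420/460) + (0.045 + 0.33²/2)·1.25 = -0.0910 + 0.1243 = 0.0333
d₁ = 0.0333 / 0.3690 = 0.0904 which rounds to 0.09
d₂ = d₁ − σ√T = 0.0904 − 0.3690 = -0.2786 which rounds to -0.28
exp(−rT) = exp(−0.045·1.25) = 0.9453
N(−d₂) = N(0.28) = 0.6103;  N(−d₁) = N(-0.09) = 0.4641
P = 460·0.9453·0.6103 − 420·0.4641 = 265.3816 − 194.9220 = 70.4596

€70.46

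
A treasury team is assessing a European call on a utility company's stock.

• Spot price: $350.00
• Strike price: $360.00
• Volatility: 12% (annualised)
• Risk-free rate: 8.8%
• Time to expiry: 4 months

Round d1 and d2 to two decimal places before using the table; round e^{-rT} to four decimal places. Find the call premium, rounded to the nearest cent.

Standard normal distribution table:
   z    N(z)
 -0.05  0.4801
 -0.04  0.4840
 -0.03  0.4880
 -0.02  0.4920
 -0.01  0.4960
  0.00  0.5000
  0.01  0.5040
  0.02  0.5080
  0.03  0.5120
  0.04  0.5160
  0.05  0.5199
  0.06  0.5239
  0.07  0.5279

σ√T = 0.12 × 0.5774 = 0.0693
d₁ = [ln(350/360) + (0.088 + ½·0.12²)·0.3333] / (σ√T) = (-0.0282 + 0.0317) / 0.0693 = 0.0514 ≈ 0.05
d₂ = 0.0514 − 0.0693 = -0.0179 ≈ -0.02
e^(−rT) = e^(−0.088·0.3333) = 0.9711
N(d₁) = N(0.05) = 0.5199;  N(d₂) = N(-0.02) = 0.4920
C = 350·0.5199 − 360·0.9711·0.4920 = 181.9650 − 172.0012 = 9.9638

$9.96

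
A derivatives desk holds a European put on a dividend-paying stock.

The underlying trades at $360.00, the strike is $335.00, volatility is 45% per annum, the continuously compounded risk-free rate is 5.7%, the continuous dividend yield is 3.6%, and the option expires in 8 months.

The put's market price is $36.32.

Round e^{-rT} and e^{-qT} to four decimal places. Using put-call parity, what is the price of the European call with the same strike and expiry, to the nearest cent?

$65.28

exp(−qT) = exp(−0.036·0.6667) = 0.9763;  exp(−rT) = exp(−0.057·0.6667) = 0.9627
Put-call parity: C − P = S·e^(−qT) − K·e^(−rT) = 360·0.9763 − 335·0.9627 = 351.4680 − 322.5045 = 28.9635
C = P + (C − P) = 36.32 + (28.9635) = 65.2835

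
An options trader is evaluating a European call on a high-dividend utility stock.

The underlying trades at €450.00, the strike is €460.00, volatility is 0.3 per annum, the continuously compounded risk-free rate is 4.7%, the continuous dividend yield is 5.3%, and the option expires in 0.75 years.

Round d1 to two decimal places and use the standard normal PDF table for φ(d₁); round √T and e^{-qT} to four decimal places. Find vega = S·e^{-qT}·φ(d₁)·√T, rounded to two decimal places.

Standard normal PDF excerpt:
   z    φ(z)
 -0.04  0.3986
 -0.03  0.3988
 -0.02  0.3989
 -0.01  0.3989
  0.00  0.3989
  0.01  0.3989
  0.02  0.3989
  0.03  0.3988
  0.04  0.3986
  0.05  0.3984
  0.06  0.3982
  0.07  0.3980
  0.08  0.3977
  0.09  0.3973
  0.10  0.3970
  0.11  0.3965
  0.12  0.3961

149.35

σ√T = 0.3 × 0.8660 = 0.2598
d₁ = [ln(450/460) + (0.047 − 0.053 + 0.3²/2)·0.75] / 0.2598 = [-0.0220 + 0.0292] / 0.2598 = 0.0280 ≈ 0.03
√T = √0.75 = 0.8660
φ(d₁) = φ(0.03) = 0.3988
e^(−qT) = e^(−0.053·0.75) = 0.9610
vega = S·e^(−qT)·φ(d₁)·√T = 450·0.9610·0.3988·0.8660 = 149.3513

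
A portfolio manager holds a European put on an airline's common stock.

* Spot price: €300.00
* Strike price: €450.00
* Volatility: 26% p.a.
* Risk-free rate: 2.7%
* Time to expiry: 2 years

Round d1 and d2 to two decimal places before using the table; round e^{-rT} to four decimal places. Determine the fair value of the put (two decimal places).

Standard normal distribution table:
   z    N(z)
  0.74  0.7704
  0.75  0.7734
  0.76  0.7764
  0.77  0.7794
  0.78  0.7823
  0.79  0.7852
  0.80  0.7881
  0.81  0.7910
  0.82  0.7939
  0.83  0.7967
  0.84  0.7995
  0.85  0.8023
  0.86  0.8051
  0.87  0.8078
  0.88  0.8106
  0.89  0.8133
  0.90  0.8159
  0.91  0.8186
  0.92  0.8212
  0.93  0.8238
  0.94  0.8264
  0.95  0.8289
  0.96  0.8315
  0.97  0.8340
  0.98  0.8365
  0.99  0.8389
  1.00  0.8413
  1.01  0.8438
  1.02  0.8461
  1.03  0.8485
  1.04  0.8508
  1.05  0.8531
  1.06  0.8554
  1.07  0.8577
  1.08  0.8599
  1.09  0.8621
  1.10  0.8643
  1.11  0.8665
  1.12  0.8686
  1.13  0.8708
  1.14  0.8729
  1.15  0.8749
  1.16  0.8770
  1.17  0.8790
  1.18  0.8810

σ√T = 0.26·√2 = 0.3677
d₁ = [ln(300/450) + (0.027 + 0.26²/2)·2] / 0.3677 = [-0.4055 + 0.1216] / 0.3677 = -0.7720 which rounds to -0.77
d₂ = d₁ − σ√T = -0.7720 − 0.3677 = -1.1397 which rounds to -1.14
exp(−rT) = exp(−0.027·2) = 0.9474
P = 450·0.9474·N(1.14) − 300·N(0.77) = 450·0.9474·0.8729 − 300·0.7794 = 372.1435 − 233.8200 = 138.3235

€138.32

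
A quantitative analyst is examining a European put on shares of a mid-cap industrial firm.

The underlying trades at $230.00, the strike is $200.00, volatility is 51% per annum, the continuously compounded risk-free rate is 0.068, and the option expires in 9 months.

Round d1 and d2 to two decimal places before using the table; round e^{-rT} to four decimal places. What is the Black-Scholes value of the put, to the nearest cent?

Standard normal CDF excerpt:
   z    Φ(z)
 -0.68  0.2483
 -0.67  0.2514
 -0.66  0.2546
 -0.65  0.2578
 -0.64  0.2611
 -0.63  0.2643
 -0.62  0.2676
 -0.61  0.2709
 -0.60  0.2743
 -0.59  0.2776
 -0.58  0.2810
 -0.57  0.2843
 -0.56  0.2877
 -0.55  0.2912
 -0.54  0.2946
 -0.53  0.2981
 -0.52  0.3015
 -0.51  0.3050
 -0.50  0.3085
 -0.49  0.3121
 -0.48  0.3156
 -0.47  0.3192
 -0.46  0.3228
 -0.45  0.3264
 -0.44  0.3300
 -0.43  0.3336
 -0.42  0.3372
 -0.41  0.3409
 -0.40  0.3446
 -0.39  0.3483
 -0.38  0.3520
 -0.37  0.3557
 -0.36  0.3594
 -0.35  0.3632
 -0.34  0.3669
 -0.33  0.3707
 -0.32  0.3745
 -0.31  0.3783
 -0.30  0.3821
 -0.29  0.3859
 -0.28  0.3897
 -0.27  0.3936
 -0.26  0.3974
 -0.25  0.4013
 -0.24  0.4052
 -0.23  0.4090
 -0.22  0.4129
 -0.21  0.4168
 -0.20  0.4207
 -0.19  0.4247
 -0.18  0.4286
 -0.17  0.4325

σ√T = 0.51·√0.75 = 0.4417
d₁ = [ln(230/200) + (0.068 + 0.51²/2)·0.75] / 0.4417 = [0.1398 + 0.1485] / 0.4417 = 0.6527 ≈ 0.65
d₂ = d₁ − σ√T = 0.6527 − 0.4417 = 0.2111 ≈ 0.21
exp(−rT) = exp(−0.068·0.75) = 0.9503
P = 200·0.9503·N(-0.21) − 230·N(-0.65) = 200·0.9503·0.4168 − 230·0.2578 = 79.2170 − 59.2940 = 19.9230

$19.92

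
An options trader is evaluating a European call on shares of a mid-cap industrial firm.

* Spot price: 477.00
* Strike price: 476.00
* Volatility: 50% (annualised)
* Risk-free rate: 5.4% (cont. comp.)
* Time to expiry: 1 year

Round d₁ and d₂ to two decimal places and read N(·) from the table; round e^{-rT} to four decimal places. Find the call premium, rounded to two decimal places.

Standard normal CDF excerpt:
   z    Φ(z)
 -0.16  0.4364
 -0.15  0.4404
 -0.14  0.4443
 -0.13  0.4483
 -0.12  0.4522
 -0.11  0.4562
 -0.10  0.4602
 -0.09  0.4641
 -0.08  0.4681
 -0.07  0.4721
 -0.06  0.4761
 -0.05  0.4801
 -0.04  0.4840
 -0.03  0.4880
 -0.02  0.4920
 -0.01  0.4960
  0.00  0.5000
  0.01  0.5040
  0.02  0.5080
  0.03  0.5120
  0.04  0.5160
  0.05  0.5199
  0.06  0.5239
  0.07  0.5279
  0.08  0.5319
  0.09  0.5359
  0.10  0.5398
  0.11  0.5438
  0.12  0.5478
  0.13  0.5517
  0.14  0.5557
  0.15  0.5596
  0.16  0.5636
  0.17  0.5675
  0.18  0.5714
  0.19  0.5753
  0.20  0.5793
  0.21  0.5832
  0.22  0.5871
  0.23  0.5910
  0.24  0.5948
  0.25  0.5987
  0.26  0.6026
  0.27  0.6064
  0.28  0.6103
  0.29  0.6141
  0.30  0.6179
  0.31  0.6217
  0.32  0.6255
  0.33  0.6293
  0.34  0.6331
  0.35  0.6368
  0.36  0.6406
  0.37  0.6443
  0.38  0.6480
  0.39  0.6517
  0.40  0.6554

T = 1;  σ√T = 0.5000
ln(S/K) + (r + σ²/2)T = ln(477/476) + (0.054 + 0.5²/2)·1 = 0.0021 + 0.1790 = 0.1811
d₁ = 0.1811 / 0.5000 = 0.3622 ≈ 0.36
d₂ = d₁ − σ√T = 0.3622 − 0.5000 = -0.1378 ≈ -0.14
e^(−rT) = e^(−0.054·1) = 0.9474
C = 477·N(0.36) − 476·0.9474·N(-0.14) = 477·0.6406 − 476·0.9474·0.4443 = 305.5662 − 200.3626 = 105.2036

105.20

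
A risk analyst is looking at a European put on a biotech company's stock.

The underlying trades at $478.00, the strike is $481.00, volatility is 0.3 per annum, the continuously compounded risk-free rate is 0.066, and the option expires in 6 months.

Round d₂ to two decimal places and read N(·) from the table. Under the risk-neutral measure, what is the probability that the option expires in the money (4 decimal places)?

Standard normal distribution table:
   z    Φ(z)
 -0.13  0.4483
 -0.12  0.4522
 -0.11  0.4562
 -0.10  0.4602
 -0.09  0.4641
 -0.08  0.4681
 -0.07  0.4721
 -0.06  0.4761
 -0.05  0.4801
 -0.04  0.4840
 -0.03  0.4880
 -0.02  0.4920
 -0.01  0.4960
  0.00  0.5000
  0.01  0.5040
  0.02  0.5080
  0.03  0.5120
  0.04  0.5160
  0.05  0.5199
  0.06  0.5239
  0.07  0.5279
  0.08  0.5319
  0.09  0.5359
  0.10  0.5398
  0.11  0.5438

0.4920

σ√T = 0.3·√0.5 = 0.2121
d₁ = [ln(478/481) + (0.066 + 0.3²/2)·0.5] / 0.2121 = [-0.0063 + 0.0555] / 0.2121 = 0.2321 which rounds to 0.23
d₂ = d₁ − σ√T = 0.2321 − 0.2121 = 0.0200 which rounds to 0.02
Pr(exercise) under Q = N(−d₂) = N(-0.02) = 0.4920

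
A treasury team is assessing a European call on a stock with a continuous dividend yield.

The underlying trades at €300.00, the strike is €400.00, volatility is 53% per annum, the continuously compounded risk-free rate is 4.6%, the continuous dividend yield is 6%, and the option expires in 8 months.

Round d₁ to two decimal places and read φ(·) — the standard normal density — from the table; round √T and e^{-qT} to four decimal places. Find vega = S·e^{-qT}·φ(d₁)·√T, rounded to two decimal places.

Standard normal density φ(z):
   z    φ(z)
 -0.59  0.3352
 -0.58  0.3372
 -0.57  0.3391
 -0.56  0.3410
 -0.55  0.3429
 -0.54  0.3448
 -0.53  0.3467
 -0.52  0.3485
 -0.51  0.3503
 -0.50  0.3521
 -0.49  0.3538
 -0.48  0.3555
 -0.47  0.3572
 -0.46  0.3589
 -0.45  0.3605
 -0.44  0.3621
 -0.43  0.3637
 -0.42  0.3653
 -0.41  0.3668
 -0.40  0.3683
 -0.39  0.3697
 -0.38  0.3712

σ√T = 0.53·√0.6667 = 0.4327
d₁ = [ln(300/400) + (0.046 − 0.06 + ½·0.53²)·0.6667] / (σ√T) = (-0.2877 + 0.0843) / 0.4327 = -0.4700 → -0.47
√T = √0.6667 = 0.8165
φ(d₁) = φ(-0.47) = 0.3572
exp(−qT) = exp(−0.06·0.6667) = 0.9608
vega = S·exp(−qT)·φ(d₁)·√T = 300·0.9608·0.3572·0.8165 = 84.0663
(Vega is the same for a European call and put with the same parameters.)

84.07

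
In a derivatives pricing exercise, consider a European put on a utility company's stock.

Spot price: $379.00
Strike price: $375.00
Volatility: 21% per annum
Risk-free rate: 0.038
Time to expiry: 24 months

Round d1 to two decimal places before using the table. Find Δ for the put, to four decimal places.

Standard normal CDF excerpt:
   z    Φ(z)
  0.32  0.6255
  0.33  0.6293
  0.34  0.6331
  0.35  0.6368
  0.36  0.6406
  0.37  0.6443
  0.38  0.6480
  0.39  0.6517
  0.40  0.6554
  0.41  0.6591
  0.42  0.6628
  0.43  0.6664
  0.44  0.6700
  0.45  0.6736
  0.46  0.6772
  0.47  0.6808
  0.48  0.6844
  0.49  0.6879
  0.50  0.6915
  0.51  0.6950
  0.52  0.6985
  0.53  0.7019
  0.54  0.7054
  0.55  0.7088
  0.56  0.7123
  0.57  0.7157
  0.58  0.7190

-0.3300

σ√T = 0.21 × 1.4142 = 0.2970
d₁ = [ln(379/375) + (0.038 + ½·0.21²)·2] / (σ√T) = (0.0106 + 0.1201) / 0.2970 = 0.4401 ⇒ 0.44
N(d₁) = N(0.44) = 0.6700
Δ_put = N(d₁) − 1 = 0.6700 − 1 = -0.3300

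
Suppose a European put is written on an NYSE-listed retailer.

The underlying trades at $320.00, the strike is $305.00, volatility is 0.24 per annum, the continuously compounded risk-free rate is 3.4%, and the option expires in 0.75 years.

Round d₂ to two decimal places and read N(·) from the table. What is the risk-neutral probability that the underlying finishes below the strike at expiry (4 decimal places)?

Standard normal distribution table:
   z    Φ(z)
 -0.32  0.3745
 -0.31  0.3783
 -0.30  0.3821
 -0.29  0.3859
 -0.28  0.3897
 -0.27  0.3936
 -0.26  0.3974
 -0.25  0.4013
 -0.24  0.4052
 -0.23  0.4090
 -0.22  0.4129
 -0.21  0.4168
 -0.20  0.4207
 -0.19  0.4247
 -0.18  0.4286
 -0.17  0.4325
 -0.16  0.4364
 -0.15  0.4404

0.4013

σ√T = 0.24·√0.75 = 0.2078
ln(S/K) + (r + σ²/2)T = ln(320/305) + (0.034 + 0.24²/2)·0.75 = 0.0480 + 0.0471 = 0.0951
d₁ = 0.0951 / 0.2078 = 0.4576 → 0.46
d₂ = d₁ − σ√T = 0.4576 − 0.2078 = 0.2497 → 0.25
Pr(exercise) under Q = N(−d₂) = N(-0.25) = 0.4013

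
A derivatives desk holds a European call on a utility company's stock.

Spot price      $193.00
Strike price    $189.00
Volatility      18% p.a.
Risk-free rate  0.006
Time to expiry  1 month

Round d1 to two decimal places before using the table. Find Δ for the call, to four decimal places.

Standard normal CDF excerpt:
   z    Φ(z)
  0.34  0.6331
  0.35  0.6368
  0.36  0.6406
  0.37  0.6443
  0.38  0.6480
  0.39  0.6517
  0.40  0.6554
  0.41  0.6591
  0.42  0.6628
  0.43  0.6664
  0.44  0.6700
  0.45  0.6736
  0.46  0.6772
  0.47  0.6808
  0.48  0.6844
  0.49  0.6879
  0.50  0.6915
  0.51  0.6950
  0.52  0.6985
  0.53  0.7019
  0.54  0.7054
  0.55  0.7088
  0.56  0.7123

σ√T = 0.18 × 0.2887 = 0.0520
d₁ = [ln(193/189) + (0.006 + 0.18²/2)·0.08333] / 0.0520 = [0.0209 + 0.0018] / 0.0520 = 0.4387 ⇒ 0.44
N(d₁) = N(0.44) = 0.6700
Δ_call = N(d₁) = 0.6700

0.6700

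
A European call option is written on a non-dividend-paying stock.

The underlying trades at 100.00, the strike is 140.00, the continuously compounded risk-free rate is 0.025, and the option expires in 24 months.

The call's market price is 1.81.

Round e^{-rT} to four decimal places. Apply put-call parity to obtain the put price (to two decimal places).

34.98

e^(−rT) = e^(−0.025·2) = 0.9512
Put-call parity: C − P = S − K·e^(−rT) = 100 − 140·0.9512 = 100 − 133.1680 = -33.1680
P = C − (C − P) = 1.81 − (-33.1680) = 34.9780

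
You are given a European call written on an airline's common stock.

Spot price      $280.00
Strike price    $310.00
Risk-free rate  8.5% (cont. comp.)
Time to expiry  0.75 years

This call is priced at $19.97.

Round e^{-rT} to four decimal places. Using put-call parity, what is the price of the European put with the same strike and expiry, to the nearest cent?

$30.81

exp(−rT) = exp(−0.085·0.75) = 0.9382
Put-call parity: C − P = S − K·e^(−rT) = 280 − 310·0.9382 = 280 − 290.8420 = -10.8420
P = C − (C − P) = 19.97 − (-10.8420) = 30.8120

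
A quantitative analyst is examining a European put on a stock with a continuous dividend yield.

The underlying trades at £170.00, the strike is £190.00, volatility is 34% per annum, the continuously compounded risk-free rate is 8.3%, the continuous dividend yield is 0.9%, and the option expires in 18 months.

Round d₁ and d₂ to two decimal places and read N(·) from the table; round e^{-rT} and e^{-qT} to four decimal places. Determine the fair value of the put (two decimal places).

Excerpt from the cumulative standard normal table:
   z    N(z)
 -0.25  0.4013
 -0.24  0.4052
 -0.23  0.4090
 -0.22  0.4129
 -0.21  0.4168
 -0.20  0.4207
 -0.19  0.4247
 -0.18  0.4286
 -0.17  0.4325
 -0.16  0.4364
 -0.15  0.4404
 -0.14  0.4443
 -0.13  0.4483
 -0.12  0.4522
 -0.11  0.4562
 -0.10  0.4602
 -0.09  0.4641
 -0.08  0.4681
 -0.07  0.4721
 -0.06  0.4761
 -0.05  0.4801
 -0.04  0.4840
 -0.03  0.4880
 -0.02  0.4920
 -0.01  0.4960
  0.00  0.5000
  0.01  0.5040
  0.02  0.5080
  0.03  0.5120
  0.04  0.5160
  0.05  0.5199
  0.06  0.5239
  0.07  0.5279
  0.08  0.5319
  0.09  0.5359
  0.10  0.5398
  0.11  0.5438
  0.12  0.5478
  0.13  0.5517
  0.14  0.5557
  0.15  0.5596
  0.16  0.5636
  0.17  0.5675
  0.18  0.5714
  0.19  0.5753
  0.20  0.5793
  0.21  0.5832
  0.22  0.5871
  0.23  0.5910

£27.93

T = 1.5;  σ√T = 0.4164
d₁ = [ln(170/190) + (0.083 − 0.009 + 0.34²/2)·1.5] / 0.4164 = [-0.1112 + 0.1977] / 0.4164 = 0.2077 ≈ 0.21
d₂ = d₁ − σ√T = 0.2077 − 0.4164 = -0.2087 ≈ -0.21
e^(−qT) = e^(−0.009·1.5) = 0.9866;  e^(−rT) = e^(−0.083·1.5) = 0.8829
N(−d₂) = N(0.21) = 0.5832;  N(−d₁) = N(-0.21) = 0.4168
P = 190·0.8829·0.5832 − 170·0.9866·0.4168 = 97.8324 − 69.9065 = 27.9259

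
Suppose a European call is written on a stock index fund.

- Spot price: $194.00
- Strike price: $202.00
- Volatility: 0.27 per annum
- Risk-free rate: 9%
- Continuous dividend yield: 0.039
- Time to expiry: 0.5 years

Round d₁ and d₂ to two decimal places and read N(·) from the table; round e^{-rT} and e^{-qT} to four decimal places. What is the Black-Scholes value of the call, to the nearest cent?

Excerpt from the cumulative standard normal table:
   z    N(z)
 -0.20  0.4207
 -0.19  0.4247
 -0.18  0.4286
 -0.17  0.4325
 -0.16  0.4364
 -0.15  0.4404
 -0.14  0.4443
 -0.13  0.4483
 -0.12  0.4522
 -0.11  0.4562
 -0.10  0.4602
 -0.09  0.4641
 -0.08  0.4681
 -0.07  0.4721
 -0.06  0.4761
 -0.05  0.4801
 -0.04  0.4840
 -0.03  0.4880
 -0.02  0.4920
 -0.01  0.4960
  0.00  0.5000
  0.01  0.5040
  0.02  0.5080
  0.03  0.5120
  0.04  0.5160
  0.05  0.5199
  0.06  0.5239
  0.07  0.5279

σ√T = 0.27·√0.5 = 0.1909
d₁ = [ln(194/202) + (0.09 − 0.039 + ½·0.27²)·0.5] / (σ√T) = (-0.0404 + 0.0437) / 0.1909 = 0.0174 which rounds to 0.02
d₂ = 0.0174 − 0.1909 = -0.1736 which rounds to -0.17
e^(−qT) = e^(−0.039·0.5) = 0.9807;  e^(−rT) = e^(−0.09·0.5) = 0.9560
C = 194·0.9807·N(0.02) − 202·0.9560·N(-0.17) = 194·0.9807·0.5080 − 202·0.9560·0.4325 = 96.6499 − 83.5209 = 13.1290

$13.13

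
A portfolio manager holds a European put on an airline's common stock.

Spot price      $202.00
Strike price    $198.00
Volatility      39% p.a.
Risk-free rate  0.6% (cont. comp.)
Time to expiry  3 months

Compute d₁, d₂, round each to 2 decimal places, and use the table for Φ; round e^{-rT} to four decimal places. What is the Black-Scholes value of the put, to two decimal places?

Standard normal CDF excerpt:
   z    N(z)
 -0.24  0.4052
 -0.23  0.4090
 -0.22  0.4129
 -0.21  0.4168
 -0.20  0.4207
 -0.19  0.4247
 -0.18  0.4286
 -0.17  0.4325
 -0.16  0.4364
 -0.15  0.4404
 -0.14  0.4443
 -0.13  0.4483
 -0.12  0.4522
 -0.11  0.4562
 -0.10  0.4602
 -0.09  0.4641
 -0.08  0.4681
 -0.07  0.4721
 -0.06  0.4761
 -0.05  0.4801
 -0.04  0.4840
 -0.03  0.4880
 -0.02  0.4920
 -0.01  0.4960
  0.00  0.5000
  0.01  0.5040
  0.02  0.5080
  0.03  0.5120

σ√T = 0.39 × 0.5000 = 0.1950
d₁ = [ln(202/198) + (0.006 + 0.39²/2)·0.25] / 0.1950 = [0.0200 + 0.0205] / 0.1950 = 0.2078 ≈ 0.21
d₂ = d₁ − σ√T = 0.2078 − 0.1950 = 0.0128 ≈ 0.01
e^(−rT) = e^(−0.006·0.25) = 0.9985
N(−d₂) = N(-0.01) = 0.4960;  N(−d₁) = N(-0.21) = 0.4168
P = 198·0.9985·0.4960 − 202·0.4168 = 98.0607 − 84.1936 = 13.8671

$13.87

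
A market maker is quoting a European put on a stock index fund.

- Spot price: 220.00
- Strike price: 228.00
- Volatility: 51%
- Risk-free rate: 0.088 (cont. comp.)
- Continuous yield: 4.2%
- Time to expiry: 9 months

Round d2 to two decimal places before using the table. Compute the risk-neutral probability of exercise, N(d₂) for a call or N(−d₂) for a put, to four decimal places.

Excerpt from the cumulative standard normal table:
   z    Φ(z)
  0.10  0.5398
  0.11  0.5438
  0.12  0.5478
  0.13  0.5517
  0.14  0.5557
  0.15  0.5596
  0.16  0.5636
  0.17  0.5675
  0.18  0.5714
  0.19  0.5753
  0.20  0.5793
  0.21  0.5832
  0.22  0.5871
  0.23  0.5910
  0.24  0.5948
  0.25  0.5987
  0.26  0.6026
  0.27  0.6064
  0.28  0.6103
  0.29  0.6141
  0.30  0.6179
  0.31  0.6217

0.5871

σ√T = 0.51 × 0.8660 = 0.4417
d₁ = [ln(220/228) + (0.088 − 0.042 + 0.51²/2)·0.75] / 0.4417 = [-0.0357 + 0.1320] / 0.4417 = 0.2181 ≈ 0.22
d₂ = d₁ − σ√T = 0.2181 − 0.4417 = -0.2236 ≈ -0.22
Pr(exercise) under Q = N(−d₂) = N(0.22) = 0.5871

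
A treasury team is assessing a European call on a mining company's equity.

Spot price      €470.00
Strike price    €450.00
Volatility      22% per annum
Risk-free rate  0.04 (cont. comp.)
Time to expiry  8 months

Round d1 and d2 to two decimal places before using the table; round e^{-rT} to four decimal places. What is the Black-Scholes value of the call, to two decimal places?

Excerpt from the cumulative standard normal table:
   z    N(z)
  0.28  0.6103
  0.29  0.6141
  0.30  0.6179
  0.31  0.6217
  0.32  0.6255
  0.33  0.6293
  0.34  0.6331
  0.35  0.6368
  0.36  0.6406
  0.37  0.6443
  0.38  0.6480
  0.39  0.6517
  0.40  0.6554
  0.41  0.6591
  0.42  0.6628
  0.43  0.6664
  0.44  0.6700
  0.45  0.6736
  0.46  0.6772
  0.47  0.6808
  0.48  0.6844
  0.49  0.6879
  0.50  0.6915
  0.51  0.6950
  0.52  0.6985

€50.93

σ√T = 0.22·√0.6667 = 0.1796
d₁ = [ln(470/450) + (0.04 + 0.22²/2)·0.6667] / 0.1796 = [0.0435 + 0.0428] / 0.1796 = 0.4804 which rounds to 0.48
d₂ = d₁ − σ√T = 0.4804 − 0.1796 = 0.3007 which rounds to 0.30
e^(−rT) = e^(−0.04·0.6667) = 0.9737
N(d₁) = N(0.48) = 0.6844;  N(d₂) = N(0.30) = 0.6179
C = 470·0.6844 − 450·0.9737·0.6179 = 321.6680 − 270.7422 = 50.9258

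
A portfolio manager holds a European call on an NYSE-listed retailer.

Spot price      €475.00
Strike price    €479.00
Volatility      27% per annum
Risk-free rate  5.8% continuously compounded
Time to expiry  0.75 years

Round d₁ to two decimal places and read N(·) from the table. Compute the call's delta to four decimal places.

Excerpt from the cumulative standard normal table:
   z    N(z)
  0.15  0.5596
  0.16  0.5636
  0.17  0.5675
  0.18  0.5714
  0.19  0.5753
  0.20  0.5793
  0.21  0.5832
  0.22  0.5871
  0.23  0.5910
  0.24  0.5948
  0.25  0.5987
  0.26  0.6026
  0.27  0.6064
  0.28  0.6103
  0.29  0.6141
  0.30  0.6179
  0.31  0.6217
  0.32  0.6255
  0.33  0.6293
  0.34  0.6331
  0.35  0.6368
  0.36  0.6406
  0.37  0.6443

T = 0.75;  σ√T = 0.2338
ln(S/K) + (r + σ²/2)T = ln(475/479) + (0.058 + 0.27²/2)·0.75 = -0.0084 + 0.0708 = 0.0625
d₁ = 0.0625 / 0.2338 = 0.2671 ≈ 0.27
N(d₁) = N(0.27) = 0.6064
Δ_call = N(d₁) = 0.6064

0.6064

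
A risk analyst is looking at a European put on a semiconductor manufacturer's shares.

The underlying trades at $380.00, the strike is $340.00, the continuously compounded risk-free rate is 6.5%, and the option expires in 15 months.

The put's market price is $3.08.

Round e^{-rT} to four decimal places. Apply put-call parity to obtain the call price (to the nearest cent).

exp(−rT) = exp(−0.065·1.25) = 0.9220
Put-call parity: C − P = S − K·e^(−rT) = 380 − 340·0.9220 = 380 − 313.4800 = 66.5200
C = P + (C − P) = 3.08 + (66.5200) = 69.6000

$69.60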